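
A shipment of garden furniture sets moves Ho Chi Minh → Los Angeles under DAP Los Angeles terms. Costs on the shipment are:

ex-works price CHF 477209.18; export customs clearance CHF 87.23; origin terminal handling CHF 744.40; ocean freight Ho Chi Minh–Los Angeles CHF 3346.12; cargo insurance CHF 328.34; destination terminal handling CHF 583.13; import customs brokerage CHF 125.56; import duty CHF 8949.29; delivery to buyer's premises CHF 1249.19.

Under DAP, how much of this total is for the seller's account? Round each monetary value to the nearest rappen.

Seller's account: CHF 483547.59

DAP: the seller bears all costs to the named destination except import duty and clearance.
Seller's account: goods 477209.18 + export clearance 87.23 + origin terminal 744.40 + freight 3346.12 + insurance 328.34 + destination terminal 583.13 + delivery 1249.19 = 483547.59
Buyer's account: brokerage 125.56 + duty 8949.29 = 9074.85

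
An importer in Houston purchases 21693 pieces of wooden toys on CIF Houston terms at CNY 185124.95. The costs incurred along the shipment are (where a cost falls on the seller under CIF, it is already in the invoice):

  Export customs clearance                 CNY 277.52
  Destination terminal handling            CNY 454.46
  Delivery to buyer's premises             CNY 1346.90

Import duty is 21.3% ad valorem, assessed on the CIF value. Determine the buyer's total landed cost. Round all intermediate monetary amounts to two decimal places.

CIF: the seller pays costs through ocean freight and marine insurance to the destination port.
Already in the invoice (seller's account under CIF): export clearance — exclude.
The CIF price already equals the CIF value: 185124.95
Import duty = 185124.95 × 21.3% = 39431.61
Buyer bears: destination terminal 454.46 + delivery 1346.90 + duty 39431.61 = 41232.97
Landed cost = invoice 185124.95 + 41232.97 = 226357.92

Total landed cost: CNY 226357.92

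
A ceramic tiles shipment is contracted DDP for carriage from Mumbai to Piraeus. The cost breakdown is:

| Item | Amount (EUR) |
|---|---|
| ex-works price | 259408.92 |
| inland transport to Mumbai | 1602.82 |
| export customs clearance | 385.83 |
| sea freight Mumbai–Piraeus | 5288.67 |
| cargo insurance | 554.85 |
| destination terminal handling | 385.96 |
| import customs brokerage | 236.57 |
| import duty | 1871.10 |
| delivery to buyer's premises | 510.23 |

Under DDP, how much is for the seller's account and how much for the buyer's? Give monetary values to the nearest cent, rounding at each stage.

Seller: EUR 270244.95; buyer: EUR 0.00

DDP: the seller bears all costs including import duty.
Seller's account: goods 259408.92 + inland to port 1602.82 + export clearance 385.83 + freight 5288.67 + insurance 554.85 + destination terminal 385.96 + brokerage 236.57 + duty 1871.10 + delivery 510.23 = 270244.95
Buyer's account: 0.00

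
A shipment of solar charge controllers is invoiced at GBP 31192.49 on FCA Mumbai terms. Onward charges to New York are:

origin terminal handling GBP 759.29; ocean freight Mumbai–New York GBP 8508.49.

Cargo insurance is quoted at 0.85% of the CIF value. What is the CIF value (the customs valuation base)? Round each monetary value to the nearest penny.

CIF value: GBP 40807.13

Let C be the CIF value. C = FCA price + pre-shipment costs + freight + 0.85% × C
C − 0.85% × C = 31192.49 + 759.29 + 8508.49
0.9915 × C = 40460.27
C = 40460.27 / 0.9915 = 40807.13
Insurance premium = 0.85% × 40807.13 = 346.86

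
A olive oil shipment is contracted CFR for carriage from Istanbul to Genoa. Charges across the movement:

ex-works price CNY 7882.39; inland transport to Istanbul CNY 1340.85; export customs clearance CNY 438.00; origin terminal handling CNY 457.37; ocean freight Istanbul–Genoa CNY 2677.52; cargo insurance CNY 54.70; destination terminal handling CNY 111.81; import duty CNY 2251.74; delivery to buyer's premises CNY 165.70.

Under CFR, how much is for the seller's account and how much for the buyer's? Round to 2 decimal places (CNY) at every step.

Seller: CNY 12796.13; buyer: CNY 2583.95

CFR: the seller pays costs through ocean freight to the destination port, but not insurance.
Seller's account: goods 7882.39 + inland to port 1340.85 + export clearance 438.00 + origin terminal 457.37 + freight 2677.52 = 12796.13
Buyer's account: insurance 54.70 + destination terminal 111.81 + duty 2251.74 + delivery 165.70 = 2583.95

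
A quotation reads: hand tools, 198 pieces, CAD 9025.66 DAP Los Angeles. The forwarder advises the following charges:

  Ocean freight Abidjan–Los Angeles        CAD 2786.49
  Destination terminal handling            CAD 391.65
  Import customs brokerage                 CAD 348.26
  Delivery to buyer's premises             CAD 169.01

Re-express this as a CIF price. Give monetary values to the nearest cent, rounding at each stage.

Not relevant to the conversion: freight — on the seller under both DAP and CIF; already in the DAP price and stays in the CIF price. brokerage — on the buyer under both terms; not part of either seller's price.
From DAP to CIF, the seller no longer bears: destination terminal, delivery.
CIF price = 9025.66 − 391.65 − 169.01 = 8465.00

CIF price: CAD 8465.00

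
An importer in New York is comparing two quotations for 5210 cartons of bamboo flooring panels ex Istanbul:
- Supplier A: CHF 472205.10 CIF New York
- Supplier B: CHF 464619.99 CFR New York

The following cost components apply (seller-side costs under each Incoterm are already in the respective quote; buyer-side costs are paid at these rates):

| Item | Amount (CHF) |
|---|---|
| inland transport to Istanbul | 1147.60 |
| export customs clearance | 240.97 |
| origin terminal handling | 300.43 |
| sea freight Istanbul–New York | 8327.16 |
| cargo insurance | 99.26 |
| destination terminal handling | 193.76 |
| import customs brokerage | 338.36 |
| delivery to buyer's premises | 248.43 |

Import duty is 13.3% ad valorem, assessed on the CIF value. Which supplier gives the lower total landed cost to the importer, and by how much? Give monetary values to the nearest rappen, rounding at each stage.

Supplier A (CIF):
The CIF price already equals the CIF value: 472205.10
Import duty = 472205.10 × 13.3% = 62803.28
Buyer bears (A): 193.76 + 338.36 + 248.43 = 780.55
Landed cost (A) = invoice 472205.10 + 780.55 + duty 62803.28 = 535788.93
Supplier B (CFR):
CIF value = CFR price + insurance = 464619.99 + 99.26 = 464719.25
Import duty = 464719.25 × 13.3% = 61807.66
Buyer bears (B): 99.26 + 193.76 + 338.36 + 248.43 = 879.81
Landed cost (B) = invoice 464619.99 + 879.81 + duty 61807.66 = 527307.46
Difference = |535788.93 − 527307.46| = 8481.47

Supplier B is cheaper by CHF 8481.47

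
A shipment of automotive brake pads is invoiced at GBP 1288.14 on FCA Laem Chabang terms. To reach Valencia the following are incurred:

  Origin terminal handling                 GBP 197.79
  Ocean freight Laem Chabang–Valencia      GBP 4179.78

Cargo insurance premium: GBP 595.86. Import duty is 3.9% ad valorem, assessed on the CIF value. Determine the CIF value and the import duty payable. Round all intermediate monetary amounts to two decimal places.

CIF value: GBP 6261.57; import duty: GBP 244.20

CIF = FCA price + pre-shipment costs + freight + insurance
CIF = 1288.14 + 197.79 + 4179.78 + 595.86 = 6261.57
Import duty = 6261.57 × 3.9% = 244.20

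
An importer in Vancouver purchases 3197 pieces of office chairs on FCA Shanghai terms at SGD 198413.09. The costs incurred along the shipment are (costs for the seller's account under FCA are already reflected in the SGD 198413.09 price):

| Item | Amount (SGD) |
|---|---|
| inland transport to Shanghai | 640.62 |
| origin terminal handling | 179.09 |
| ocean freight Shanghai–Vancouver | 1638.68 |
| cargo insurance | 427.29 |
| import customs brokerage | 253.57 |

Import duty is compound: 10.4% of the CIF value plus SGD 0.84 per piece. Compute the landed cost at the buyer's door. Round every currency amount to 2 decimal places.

Total landed cost: SGD 224465.65

FCA: the seller delivers export-cleared goods to the carrier; the buyer bears costs from that point.
Already in the invoice (seller's account under FCA): inland to port — exclude.
CIF value = FCA price + origin terminal + freight + insurance = 198413.09 + 179.09 + 1638.68 + 427.29 = 200658.15
Ad valorem component: 200658.15 × 10.4% = 20868.45
Specific component: 3197 × 0.84 = 2685.48
Import duty = 20868.45 + 2685.48 = 23553.93
Buyer bears: origin terminal 179.09 + freight 1638.68 + insurance 427.29 + brokerage 253.57 + duty 23553.93 = 26052.56
Landed cost = invoice 198413.09 + 26052.56 = 224465.65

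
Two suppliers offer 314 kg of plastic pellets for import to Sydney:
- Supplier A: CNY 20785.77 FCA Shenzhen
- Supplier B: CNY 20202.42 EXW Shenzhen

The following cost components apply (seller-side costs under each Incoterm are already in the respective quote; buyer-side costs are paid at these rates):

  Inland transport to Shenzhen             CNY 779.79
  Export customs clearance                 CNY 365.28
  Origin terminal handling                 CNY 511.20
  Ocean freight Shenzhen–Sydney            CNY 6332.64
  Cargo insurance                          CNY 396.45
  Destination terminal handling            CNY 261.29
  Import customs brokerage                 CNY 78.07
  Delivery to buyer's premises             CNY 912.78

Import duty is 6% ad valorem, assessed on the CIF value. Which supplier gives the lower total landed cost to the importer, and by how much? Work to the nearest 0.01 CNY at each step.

Supplier A is cheaper by CNY 595.43

Supplier A (FCA):
CIF value = FCA price + origin terminal + freight + insurance = 20785.77 + 511.20 + 6332.64 + 396.45 = 28026.06
Import duty = 28026.06 × 6% = 1681.56
Buyer bears (A): 511.20 + 6332.64 + 396.45 + 261.29 + 78.07 + 912.78 = 8492.43
Landed cost (A) = invoice 20785.77 + 8492.43 + duty 1681.56 = 30959.76
Supplier B (EXW):
CIF value = EXW price + inland to port + export clearance + origin terminal + freight + insurance = 20202.42 + 779.79 + 365.28 + 511.20 + 6332.64 + 396.45 = 28587.78
Import duty = 28587.78 × 6% = 1715.27
Buyer bears (B): 779.79 + 365.28 + 511.20 + 6332.64 + 396.45 + 261.29 + 78.07 + 912.78 = 9637.50
Landed cost (B) = invoice 20202.42 + 9637.50 + duty 1715.27 = 31555.19
Difference = |30959.76 − 31555.19| = 595.43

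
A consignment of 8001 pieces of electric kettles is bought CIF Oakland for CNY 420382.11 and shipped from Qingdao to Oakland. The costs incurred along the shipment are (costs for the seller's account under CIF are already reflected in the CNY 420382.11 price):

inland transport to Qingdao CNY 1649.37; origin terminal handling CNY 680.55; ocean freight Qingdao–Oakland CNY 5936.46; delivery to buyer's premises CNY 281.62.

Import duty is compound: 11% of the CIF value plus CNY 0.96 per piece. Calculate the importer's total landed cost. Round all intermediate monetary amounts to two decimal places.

Total landed cost: CNY 474586.72

CIF: the seller pays costs through ocean freight and marine insurance to the destination port.
Already in the invoice (seller's account under CIF): inland to port, origin terminal, freight — exclude.
The CIF price already equals the CIF value: 420382.11
Ad valorem component: 420382.11 × 11% = 46242.03
Specific component: 8001 × 0.96 = 7680.96
Import duty = 46242.03 + 7680.96 = 53922.99
Buyer bears: delivery 281.62 + duty 53922.99 = 54204.61
Landed cost = invoice 420382.11 + 54204.61 = 474586.72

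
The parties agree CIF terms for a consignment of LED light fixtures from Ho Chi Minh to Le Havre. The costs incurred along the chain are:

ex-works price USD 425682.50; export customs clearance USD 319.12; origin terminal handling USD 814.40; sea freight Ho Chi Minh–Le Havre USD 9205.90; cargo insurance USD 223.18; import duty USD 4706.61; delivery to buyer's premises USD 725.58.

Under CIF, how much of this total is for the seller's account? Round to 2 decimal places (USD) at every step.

Seller's account: USD 436245.10

CIF: the seller pays costs through ocean freight and marine insurance to the destination port.
Seller's account: goods 425682.50 + export clearance 319.12 + origin terminal 814.40 + freight 9205.90 + insurance 223.18 = 436245.10
Buyer's account: duty 4706.61 + delivery 725.58 = 5432.19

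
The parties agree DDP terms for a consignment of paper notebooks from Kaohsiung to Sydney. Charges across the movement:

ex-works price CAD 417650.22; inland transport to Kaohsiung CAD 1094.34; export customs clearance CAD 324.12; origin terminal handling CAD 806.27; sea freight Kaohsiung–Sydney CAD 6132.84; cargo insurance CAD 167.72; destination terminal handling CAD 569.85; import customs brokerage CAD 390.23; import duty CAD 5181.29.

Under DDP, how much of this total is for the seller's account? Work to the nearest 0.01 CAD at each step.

Seller's account: CAD 432316.88

DDP: the seller bears all costs including import duty.
Seller's account: goods 417650.22 + inland to port 1094.34 + export clearance 324.12 + origin terminal 806.27 + freight 6132.84 + insurance 167.72 + destination terminal 569.85 + brokerage 390.23 + duty 5181.29 = 432316.88
Buyer's account: 0.00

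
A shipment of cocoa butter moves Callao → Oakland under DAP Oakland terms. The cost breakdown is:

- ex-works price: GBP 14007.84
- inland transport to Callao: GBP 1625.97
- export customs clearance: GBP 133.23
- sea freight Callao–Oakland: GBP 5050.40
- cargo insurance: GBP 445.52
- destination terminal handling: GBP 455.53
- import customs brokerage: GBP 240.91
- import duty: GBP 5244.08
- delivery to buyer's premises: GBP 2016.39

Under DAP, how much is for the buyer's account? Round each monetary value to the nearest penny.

Buyer's account: GBP 5484.99

DAP: the seller bears all costs to the named destination except import duty and clearance.
Seller's account: goods 14007.84 + inland to port 1625.97 + export clearance 133.23 + freight 5050.40 + insurance 445.52 + destination terminal 455.53 + delivery 2016.39 = 23734.88
Buyer's account: brokerage 240.91 + duty 5244.08 = 5484.99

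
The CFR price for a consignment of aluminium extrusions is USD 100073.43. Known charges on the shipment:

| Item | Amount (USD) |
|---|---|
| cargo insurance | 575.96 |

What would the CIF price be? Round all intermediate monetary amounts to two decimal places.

CIF price: USD 100649.39

From CFR to CIF, the seller additionally bears: insurance.
CIF price = 100073.43 + 575.96 = 100649.39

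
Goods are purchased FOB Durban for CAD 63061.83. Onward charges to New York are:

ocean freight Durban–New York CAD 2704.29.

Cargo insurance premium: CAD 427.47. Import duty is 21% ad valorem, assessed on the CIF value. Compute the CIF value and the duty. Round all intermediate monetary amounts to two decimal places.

CIF value: CAD 66193.59; import duty: CAD 13900.65

CIF = FOB price + freight + insurance
CIF = 63061.83 + 2704.29 + 427.47 = 66193.59
Import duty = 66193.59 × 21% = 13900.65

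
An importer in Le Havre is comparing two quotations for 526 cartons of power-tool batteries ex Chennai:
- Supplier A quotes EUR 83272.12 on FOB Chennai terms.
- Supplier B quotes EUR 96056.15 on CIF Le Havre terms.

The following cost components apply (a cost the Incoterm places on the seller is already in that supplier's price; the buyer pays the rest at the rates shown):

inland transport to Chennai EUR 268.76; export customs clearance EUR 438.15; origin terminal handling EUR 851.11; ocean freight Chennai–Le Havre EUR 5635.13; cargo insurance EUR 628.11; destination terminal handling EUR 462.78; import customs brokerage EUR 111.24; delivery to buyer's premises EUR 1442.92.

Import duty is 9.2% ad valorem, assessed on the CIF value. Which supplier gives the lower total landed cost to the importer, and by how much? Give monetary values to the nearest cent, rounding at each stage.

Supplier A is cheaper by EUR 7120.71

Supplier A (FOB):
CIF value = FOB price + freight + insurance = 83272.12 + 5635.13 + 628.11 = 89535.36
Import duty = 89535.36 × 9.2% = 8237.25
Buyer bears (A): 5635.13 + 628.11 + 462.78 + 111.24 + 1442.92 = 8280.18
Landed cost (A) = invoice 83272.12 + 8280.18 + duty 8237.25 = 99789.55
Supplier B (CIF):
The CIF price already equals the CIF value: 96056.15
Import duty = 96056.15 × 9.2% = 8837.17
Buyer bears (B): 462.78 + 111.24 + 1442.92 = 2016.94
Landed cost (B) = invoice 96056.15 + 2016.94 + duty 8837.17 = 106910.26
Difference = |99789.55 − 106910.26| = 7120.71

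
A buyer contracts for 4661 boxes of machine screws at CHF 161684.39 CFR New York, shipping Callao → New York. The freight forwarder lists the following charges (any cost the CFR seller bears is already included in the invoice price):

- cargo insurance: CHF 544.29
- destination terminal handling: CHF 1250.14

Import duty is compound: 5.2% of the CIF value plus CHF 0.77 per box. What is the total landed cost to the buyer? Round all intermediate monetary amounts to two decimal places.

Total landed cost: CHF 175503.68

CFR: the seller pays costs through ocean freight to the destination port, but not insurance.
CIF value = CFR price + insurance = 161684.39 + 544.29 = 162228.68
Ad valorem component: 162228.68 × 5.2% = 8435.89
Specific component: 4661 × 0.77 = 3588.97
Import duty = 8435.89 + 3588.97 = 12024.86
Buyer bears: insurance 544.29 + destination terminal 1250.14 + duty 12024.86 = 13819.29
Landed cost = invoice 161684.39 + 13819.29 = 175503.68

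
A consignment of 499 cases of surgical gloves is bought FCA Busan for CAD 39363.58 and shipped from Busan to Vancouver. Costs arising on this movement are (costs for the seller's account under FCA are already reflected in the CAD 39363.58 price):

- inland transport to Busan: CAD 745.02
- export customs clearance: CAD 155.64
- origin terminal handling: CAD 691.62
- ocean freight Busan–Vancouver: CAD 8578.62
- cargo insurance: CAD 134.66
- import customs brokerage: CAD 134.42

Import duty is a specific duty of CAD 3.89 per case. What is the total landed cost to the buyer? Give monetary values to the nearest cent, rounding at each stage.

Total landed cost: CAD 50844.01

FCA: the seller delivers export-cleared goods to the carrier; the buyer bears costs from that point.
Already in the invoice (seller's account under FCA): inland to port, export clearance — exclude.
CIF value = FCA price + origin terminal + freight + insurance = 39363.58 + 691.62 + 8578.62 + 134.66 = 48768.48
Import duty = 499 × 3.89 = 1941.11
Buyer bears: origin terminal 691.62 + freight 8578.62 + insurance 134.66 + brokerage 134.42 + duty 1941.11 = 11480.43
Landed cost = invoice 39363.58 + 11480.43 = 50844.01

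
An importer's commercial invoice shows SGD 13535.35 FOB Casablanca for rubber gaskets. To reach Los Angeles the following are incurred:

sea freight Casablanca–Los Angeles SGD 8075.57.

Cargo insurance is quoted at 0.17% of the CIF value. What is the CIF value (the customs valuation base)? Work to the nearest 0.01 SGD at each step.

CIF value: SGD 21647.72

Let C be the CIF value. C = FOB price + freight + 0.17% × C
C − 0.17% × C = 13535.35 + 8075.57
0.9983 × C = 21610.92
C = 21610.92 / 0.9983 = 21647.72
Insurance premium = 0.17% × 21647.72 = 36.80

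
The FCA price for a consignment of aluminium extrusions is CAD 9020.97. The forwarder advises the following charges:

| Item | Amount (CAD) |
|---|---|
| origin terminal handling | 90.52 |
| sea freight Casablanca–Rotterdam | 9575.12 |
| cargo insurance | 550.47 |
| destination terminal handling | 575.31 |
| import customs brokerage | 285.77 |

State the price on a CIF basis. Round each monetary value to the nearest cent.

CIF price: CAD 19237.08

Not relevant to the conversion: destination terminal, brokerage — on the buyer under both terms; not part of either seller's price.
From FCA to CIF, the seller additionally bears: origin terminal, freight, insurance.
CIF price = 9020.97 + 90.52 + 9575.12 + 550.47 = 19237.08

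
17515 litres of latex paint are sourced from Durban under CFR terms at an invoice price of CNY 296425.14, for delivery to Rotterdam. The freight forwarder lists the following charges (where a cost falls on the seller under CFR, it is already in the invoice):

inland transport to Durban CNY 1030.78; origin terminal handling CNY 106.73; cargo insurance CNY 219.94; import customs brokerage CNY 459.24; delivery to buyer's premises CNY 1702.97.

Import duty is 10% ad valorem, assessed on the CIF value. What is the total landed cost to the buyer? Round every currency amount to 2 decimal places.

Total landed cost: CNY 328471.80

CFR: the seller pays costs through ocean freight to the destination port, but not insurance.
Already in the invoice (seller's account under CFR): inland to port, origin terminal — exclude.
CIF value = CFR price + insurance = 296425.14 + 219.94 = 296645.08
Import duty = 296645.08 × 10% = 29664.51
Buyer bears: insurance 219.94 + brokerage 459.24 + delivery 1702.97 + duty 29664.51 = 32046.66
Landed cost = invoice 296425.14 + 32046.66 = 328471.80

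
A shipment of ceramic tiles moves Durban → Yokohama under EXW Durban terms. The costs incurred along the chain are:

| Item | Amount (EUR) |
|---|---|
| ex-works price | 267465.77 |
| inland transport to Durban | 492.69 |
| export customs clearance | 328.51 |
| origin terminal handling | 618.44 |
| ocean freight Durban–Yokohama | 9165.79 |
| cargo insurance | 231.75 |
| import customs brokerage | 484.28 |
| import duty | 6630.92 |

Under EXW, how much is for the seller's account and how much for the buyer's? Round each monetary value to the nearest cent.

EXW: the seller makes goods available at their premises; the buyer bears all onward costs.
Seller's account: goods 267465.77 = 267465.77
Buyer's account: inland to port 492.69 + export clearance 328.51 + origin terminal 618.44 + freight 9165.79 + insurance 231.75 + brokerage 484.28 + duty 6630.92 = 17952.38

Seller: EUR 267465.77; buyer: EUR 17952.38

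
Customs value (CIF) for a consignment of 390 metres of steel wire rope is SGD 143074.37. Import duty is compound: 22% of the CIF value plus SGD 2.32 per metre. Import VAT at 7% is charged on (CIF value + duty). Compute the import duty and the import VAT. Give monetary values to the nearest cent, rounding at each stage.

Ad valorem component: 143074.37 × 22% = 31476.36
Specific component: 390 × 2.32 = 904.80
Import duty = 31476.36 + 904.80 = 32381.16
VAT base = CIF + duty = 143074.37 + 32381.16 = 175455.53
Import VAT = 175455.53 × 7% = 12281.89

Import duty: SGD 32381.16; import VAT: SGD 12281.89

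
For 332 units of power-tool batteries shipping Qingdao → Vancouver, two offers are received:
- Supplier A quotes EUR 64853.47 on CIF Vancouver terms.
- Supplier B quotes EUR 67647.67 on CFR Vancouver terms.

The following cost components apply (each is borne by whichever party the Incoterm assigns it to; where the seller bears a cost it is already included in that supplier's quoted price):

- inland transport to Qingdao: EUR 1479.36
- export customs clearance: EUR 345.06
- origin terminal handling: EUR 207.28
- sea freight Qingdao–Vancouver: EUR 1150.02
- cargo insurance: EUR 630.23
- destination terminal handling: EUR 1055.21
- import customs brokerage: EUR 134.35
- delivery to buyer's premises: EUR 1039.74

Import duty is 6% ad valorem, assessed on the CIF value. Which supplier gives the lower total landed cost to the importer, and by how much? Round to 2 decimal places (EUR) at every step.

Supplier A is cheaper by EUR 3629.89

Supplier A (CIF):
The CIF price already equals the CIF value: 64853.47
Import duty = 64853.47 × 6% = 3891.21
Buyer bears (A): 1055.21 + 134.35 + 1039.74 = 2229.30
Landed cost (A) = invoice 64853.47 + 2229.30 + duty 3891.21 = 70973.98
Supplier B (CFR):
CIF value = CFR price + insurance = 67647.67 + 630.23 = 68277.90
Import duty = 68277.90 × 6% = 4096.67
Buyer bears (B): 630.23 + 1055.21 + 134.35 + 1039.74 = 2859.53
Landed cost (B) = invoice 67647.67 + 2859.53 + duty 4096.67 = 74603.87
Difference = |70973.98 − 74603.87| = 3629.89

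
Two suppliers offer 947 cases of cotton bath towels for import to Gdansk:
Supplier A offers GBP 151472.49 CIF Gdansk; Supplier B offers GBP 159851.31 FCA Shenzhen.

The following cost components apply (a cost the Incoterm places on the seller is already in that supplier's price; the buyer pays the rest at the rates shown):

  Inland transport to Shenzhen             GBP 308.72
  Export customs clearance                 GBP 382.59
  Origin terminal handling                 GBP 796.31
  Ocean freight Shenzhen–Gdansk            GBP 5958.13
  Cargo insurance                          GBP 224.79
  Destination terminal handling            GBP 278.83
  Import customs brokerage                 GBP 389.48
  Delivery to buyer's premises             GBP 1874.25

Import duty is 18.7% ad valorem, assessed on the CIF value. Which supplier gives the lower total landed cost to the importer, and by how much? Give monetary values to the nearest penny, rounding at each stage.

Supplier A is cheaper by GBP 18230.00

Supplier A (CIF):
The CIF price already equals the CIF value: 151472.49
Import duty = 151472.49 × 18.7% = 28325.36
Buyer bears (A): 278.83 + 389.48 + 1874.25 = 2542.56
Landed cost (A) = invoice 151472.49 + 2542.56 + duty 28325.36 = 182340.41
Supplier B (FCA):
CIF value = FCA price + origin terminal + freight + insurance = 159851.31 + 796.31 + 5958.13 + 224.79 = 166830.54
Import duty = 166830.54 × 18.7% = 31197.31
Buyer bears (B): 796.31 + 5958.13 + 224.79 + 278.83 + 389.48 + 1874.25 = 9521.79
Landed cost (B) = invoice 159851.31 + 9521.79 + duty 31197.31 = 200570.41
Difference = |182340.41 − 200570.41| = 18230.00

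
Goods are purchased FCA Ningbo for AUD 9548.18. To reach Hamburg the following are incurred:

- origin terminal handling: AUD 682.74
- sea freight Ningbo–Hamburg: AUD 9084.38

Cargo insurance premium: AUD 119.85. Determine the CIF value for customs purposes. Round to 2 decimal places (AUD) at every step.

CIF value: AUD 19435.15

CIF = FCA price + pre-shipment costs + freight + insurance
CIF = 9548.18 + 682.74 + 9084.38 + 119.85 = 19435.15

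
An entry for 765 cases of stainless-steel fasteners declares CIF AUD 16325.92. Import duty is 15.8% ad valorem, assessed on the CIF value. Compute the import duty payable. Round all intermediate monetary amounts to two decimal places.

Import duty = 16325.92 × 15.8% = 2579.50

Import duty: AUD 2579.50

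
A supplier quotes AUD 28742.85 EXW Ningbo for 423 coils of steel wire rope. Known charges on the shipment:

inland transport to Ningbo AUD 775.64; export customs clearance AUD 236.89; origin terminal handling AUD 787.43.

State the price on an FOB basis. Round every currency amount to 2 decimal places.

From EXW to FOB, the seller additionally bears: inland to port, export clearance, origin terminal.
FOB price = 28742.85 + 775.64 + 236.89 + 787.43 = 30542.81

FOB price: AUD 30542.81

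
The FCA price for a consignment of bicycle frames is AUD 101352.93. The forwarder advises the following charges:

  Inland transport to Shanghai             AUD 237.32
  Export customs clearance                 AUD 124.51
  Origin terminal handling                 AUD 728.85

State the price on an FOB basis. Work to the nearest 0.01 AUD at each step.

FOB price: AUD 102081.78

Not relevant to the conversion: inland to port, export clearance — on the seller under both FCA and FOB; already in the FCA price and stays in the FOB price.
From FCA to FOB, the seller additionally bears: origin terminal.
FOB price = 101352.93 + 728.85 = 102081.78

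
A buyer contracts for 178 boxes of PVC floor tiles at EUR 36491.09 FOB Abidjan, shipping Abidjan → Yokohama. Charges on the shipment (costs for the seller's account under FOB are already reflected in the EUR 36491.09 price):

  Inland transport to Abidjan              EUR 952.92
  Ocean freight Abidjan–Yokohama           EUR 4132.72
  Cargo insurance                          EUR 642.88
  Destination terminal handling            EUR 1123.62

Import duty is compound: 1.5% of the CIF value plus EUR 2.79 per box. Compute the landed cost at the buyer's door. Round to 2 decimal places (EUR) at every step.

FOB: the seller bears costs until goods are on board at the origin port; the buyer bears freight, insurance and all costs thereafter.
Already in the invoice (seller's account under FOB): inland to port — exclude.
CIF value = FOB price + freight + insurance = 36491.09 + 4132.72 + 642.88 = 41266.69
Ad valorem component: 41266.69 × 1.5% = 619.00
Specific component: 178 × 2.79 = 496.62
Import duty = 619.00 + 496.62 = 1115.62
Buyer bears: freight 4132.72 + insurance 642.88 + destination terminal 1123.62 + duty 1115.62 = 7014.84
Landed cost = invoice 36491.09 + 7014.84 = 43505.93

Total landed cost: EUR 43505.93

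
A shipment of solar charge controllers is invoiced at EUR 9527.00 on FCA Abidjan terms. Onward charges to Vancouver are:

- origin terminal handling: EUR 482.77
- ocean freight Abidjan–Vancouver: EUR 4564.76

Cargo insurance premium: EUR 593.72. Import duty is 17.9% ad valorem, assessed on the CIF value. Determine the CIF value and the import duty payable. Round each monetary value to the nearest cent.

CIF value: EUR 15168.25; import duty: EUR 2715.12

CIF = FCA price + pre-shipment costs + freight + insurance
CIF = 9527.00 + 482.77 + 4564.76 + 593.72 = 15168.25
Import duty = 15168.25 × 17.9% = 2715.12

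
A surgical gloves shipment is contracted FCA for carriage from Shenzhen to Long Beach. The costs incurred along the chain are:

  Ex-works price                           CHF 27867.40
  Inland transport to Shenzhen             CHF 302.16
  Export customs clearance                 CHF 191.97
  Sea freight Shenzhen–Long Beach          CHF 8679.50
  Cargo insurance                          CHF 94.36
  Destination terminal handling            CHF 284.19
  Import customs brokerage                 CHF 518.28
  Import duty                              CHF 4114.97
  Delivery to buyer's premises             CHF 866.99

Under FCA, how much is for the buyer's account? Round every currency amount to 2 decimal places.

FCA: the seller delivers export-cleared goods to the carrier; the buyer bears costs from that point.
Seller's account: goods 27867.40 + inland to port 302.16 + export clearance 191.97 = 28361.53
Buyer's account: freight 8679.50 + insurance 94.36 + destination terminal 284.19 + brokerage 518.28 + duty 4114.97 + delivery 866.99 = 14558.29

Buyer's account: CHF 14558.29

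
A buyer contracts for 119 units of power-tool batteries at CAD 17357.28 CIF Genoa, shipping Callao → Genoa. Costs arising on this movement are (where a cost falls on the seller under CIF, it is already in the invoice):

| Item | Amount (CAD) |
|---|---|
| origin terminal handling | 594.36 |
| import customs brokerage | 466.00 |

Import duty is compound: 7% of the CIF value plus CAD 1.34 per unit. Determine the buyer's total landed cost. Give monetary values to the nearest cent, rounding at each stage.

CIF: the seller pays costs through ocean freight and marine insurance to the destination port.
Already in the invoice (seller's account under CIF): origin terminal — exclude.
The CIF price already equals the CIF value: 17357.28
Ad valorem component: 17357.28 × 7% = 1215.01
Specific component: 119 × 1.34 = 159.46
Import duty = 1215.01 + 159.46 = 1374.47
Buyer bears: brokerage 466.00 + duty 1374.47 = 1840.47
Landed cost = invoice 17357.28 + 1840.47 = 19197.75

Total landed cost: CAD 19197.75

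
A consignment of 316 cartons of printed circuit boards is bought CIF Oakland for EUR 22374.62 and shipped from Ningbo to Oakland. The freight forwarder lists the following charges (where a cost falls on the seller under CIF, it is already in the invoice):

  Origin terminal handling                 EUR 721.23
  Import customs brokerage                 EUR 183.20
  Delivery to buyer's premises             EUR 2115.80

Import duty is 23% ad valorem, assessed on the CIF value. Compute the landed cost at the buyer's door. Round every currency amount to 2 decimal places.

CIF: the seller pays costs through ocean freight and marine insurance to the destination port.
Already in the invoice (seller's account under CIF): origin terminal — exclude.
The CIF price already equals the CIF value: 22374.62
Import duty = 22374.62 × 23% = 5146.16
Buyer bears: brokerage 183.20 + delivery 2115.80 + duty 5146.16 = 7445.16
Landed cost = invoice 22374.62 + 7445.16 = 29819.78

Total landed cost: EUR 29819.78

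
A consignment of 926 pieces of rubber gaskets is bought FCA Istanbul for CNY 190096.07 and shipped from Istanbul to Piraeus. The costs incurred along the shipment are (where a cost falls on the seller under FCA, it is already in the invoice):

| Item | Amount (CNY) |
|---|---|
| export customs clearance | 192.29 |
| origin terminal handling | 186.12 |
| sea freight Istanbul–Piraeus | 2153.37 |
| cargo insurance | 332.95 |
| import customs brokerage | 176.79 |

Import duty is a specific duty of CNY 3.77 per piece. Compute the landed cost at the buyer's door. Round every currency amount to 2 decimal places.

Total landed cost: CNY 196436.32

FCA: the seller delivers export-cleared goods to the carrier; the buyer bears costs from that point.
Already in the invoice (seller's account under FCA): export clearance — exclude.
CIF value = FCA price + origin terminal + freight + insurance = 190096.07 + 186.12 + 2153.37 + 332.95 = 192768.51
Import duty = 926 × 3.77 = 3491.02
Buyer bears: origin terminal 186.12 + freight 2153.37 + insurance 332.95 + brokerage 176.79 + duty 3491.02 = 6340.25
Landed cost = invoice 190096.07 + 6340.25 = 196436.32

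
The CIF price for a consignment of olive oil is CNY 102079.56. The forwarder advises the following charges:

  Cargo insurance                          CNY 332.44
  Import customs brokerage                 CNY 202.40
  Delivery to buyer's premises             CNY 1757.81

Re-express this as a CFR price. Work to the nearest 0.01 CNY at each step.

CFR price: CNY 101747.12

Not relevant to the conversion: brokerage, delivery — on the buyer under both terms; not part of either seller's price.
From CIF to CFR, the seller no longer bears: insurance.
CFR price = 102079.56 − 332.44 = 101747.12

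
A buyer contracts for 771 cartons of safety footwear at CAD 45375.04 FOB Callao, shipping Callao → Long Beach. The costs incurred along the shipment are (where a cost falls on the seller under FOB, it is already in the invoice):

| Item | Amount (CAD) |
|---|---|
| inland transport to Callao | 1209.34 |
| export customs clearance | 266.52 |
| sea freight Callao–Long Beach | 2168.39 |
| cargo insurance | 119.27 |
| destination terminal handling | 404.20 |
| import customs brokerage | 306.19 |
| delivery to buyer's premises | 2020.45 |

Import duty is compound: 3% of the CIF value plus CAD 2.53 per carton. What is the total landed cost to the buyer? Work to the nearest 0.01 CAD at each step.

FOB: the seller bears costs until goods are on board at the origin port; the buyer bears freight, insurance and all costs thereafter.
Already in the invoice (seller's account under FOB): inland to port, export clearance — exclude.
CIF value = FOB price + freight + insurance = 45375.04 + 2168.39 + 119.27 = 47662.70
Ad valorem component: 47662.70 × 3% = 1429.88
Specific component: 771 × 2.53 = 1950.63
Import duty = 1429.88 + 1950.63 = 3380.51
Buyer bears: freight 2168.39 + insurance 119.27 + destination terminal 404.20 + brokerage 306.19 + delivery 2020.45 + duty 3380.51 = 8399.01
Landed cost = invoice 45375.04 + 8399.01 = 53774.05

Total landed cost: CAD 53774.05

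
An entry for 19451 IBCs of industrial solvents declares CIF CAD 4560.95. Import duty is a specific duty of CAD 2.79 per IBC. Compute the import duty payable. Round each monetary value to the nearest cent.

Import duty: CAD 54268.29

Import duty = 19451 × 2.79 = 54268.29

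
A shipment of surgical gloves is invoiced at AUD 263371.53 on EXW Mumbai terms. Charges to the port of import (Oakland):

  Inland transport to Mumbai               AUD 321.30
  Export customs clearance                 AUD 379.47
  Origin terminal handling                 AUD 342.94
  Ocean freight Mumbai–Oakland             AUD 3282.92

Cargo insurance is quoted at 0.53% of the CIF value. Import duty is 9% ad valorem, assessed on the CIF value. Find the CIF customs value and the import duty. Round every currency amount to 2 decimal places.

CIF value: AUD 269124.52; import duty: AUD 24221.21

Let C be the CIF value. C = EXW price + pre-shipment costs + freight + 0.53% × C
C − 0.53% × C = 263371.53 + 321.30 + 379.47 + 342.94 + 3282.92
0.9947 × C = 267698.16
C = 267698.16 / 0.9947 = 269124.52
Insurance premium = 0.53% × 269124.52 = 1426.36
Import duty = 269124.52 × 9% = 24221.21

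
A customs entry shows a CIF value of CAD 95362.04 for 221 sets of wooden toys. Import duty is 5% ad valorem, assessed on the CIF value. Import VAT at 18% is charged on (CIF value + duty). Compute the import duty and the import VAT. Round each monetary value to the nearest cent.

Import duty = 95362.04 × 5% = 4768.10
VAT base = CIF + duty = 95362.04 + 4768.10 = 100130.14
Import VAT = 100130.14 × 18% = 18023.43

Import duty: CAD 4768.10; import VAT: CAD 18023.43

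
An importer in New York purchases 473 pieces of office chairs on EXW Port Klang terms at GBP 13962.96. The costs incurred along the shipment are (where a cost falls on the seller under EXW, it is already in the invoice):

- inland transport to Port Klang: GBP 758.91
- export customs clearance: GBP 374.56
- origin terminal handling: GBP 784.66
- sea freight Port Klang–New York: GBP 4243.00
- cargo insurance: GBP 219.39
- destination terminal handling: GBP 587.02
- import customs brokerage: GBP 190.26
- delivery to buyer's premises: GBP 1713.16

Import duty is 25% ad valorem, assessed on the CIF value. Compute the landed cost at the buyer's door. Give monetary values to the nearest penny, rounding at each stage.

Total landed cost: GBP 27919.79

EXW: the seller makes goods available at their premises; the buyer bears all onward costs.
CIF value = EXW price + inland to port + export clearance + origin terminal + freight + insurance = 13962.96 + 758.91 + 374.56 + 784.66 + 4243.00 + 219.39 = 20343.48
Import duty = 20343.48 × 25% = 5085.87
Buyer bears: inland to port 758.91 + export clearance 374.56 + origin terminal 784.66 + freight 4243.00 + insurance 219.39 + destination terminal 587.02 + brokerage 190.26 + delivery 1713.16 + duty 5085.87 = 13956.83
Landed cost = invoice 13962.96 + 13956.83 = 27919.79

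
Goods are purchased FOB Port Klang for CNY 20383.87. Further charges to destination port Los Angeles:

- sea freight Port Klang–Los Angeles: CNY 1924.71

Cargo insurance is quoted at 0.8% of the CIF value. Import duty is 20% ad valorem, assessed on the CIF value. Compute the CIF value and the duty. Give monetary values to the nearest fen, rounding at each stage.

Let C be the CIF value. C = FOB price + freight + 0.8% × C
C − 0.8% × C = 20383.87 + 1924.71
0.992 × C = 22308.58
C = 22308.58 / 0.992 = 22488.49
Insurance premium = 0.8% × 22488.49 = 179.91
Import duty = 22488.49 × 20% = 4497.70

CIF value: CNY 22488.49; import duty: CNY 4497.70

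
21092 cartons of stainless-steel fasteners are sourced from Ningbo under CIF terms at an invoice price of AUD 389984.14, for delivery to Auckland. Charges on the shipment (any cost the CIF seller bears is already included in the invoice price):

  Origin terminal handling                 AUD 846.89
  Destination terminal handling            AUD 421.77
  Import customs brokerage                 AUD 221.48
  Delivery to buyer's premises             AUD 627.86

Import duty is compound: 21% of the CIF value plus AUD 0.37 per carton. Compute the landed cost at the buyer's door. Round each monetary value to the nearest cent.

Total landed cost: AUD 480955.96

CIF: the seller pays costs through ocean freight and marine insurance to the destination port.
Already in the invoice (seller's account under CIF): origin terminal — exclude.
The CIF price already equals the CIF value: 389984.14
Ad valorem component: 389984.14 × 21% = 81896.67
Specific component: 21092 × 0.37 = 7804.04
Import duty = 81896.67 + 7804.04 = 89700.71
Buyer bears: destination terminal 421.77 + brokerage 221.48 + delivery 627.86 + duty 89700.71 = 90971.82
Landed cost = invoice 389984.14 + 90971.82 = 480955.96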